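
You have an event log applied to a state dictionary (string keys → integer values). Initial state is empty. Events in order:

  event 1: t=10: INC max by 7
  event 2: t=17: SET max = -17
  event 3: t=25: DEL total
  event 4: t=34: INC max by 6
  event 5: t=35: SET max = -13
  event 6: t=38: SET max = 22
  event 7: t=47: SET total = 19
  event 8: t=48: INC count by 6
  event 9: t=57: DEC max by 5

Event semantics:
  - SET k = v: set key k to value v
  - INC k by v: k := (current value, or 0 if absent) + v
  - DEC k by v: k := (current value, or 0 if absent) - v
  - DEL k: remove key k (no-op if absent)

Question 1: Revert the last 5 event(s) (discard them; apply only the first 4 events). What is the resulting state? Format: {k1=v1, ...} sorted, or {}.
Answer: {max=-11}

Derivation:
Keep first 4 events (discard last 5):
  after event 1 (t=10: INC max by 7): {max=7}
  after event 2 (t=17: SET max = -17): {max=-17}
  after event 3 (t=25: DEL total): {max=-17}
  after event 4 (t=34: INC max by 6): {max=-11}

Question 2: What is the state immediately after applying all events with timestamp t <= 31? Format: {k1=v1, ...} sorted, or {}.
Answer: {max=-17}

Derivation:
Apply events with t <= 31 (3 events):
  after event 1 (t=10: INC max by 7): {max=7}
  after event 2 (t=17: SET max = -17): {max=-17}
  after event 3 (t=25: DEL total): {max=-17}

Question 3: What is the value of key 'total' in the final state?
Answer: 19

Derivation:
Track key 'total' through all 9 events:
  event 1 (t=10: INC max by 7): total unchanged
  event 2 (t=17: SET max = -17): total unchanged
  event 3 (t=25: DEL total): total (absent) -> (absent)
  event 4 (t=34: INC max by 6): total unchanged
  event 5 (t=35: SET max = -13): total unchanged
  event 6 (t=38: SET max = 22): total unchanged
  event 7 (t=47: SET total = 19): total (absent) -> 19
  event 8 (t=48: INC count by 6): total unchanged
  event 9 (t=57: DEC max by 5): total unchanged
Final: total = 19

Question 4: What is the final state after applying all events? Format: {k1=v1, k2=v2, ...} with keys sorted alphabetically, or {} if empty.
  after event 1 (t=10: INC max by 7): {max=7}
  after event 2 (t=17: SET max = -17): {max=-17}
  after event 3 (t=25: DEL total): {max=-17}
  after event 4 (t=34: INC max by 6): {max=-11}
  after event 5 (t=35: SET max = -13): {max=-13}
  after event 6 (t=38: SET max = 22): {max=22}
  after event 7 (t=47: SET total = 19): {max=22, total=19}
  after event 8 (t=48: INC count by 6): {count=6, max=22, total=19}
  after event 9 (t=57: DEC max by 5): {count=6, max=17, total=19}

Answer: {count=6, max=17, total=19}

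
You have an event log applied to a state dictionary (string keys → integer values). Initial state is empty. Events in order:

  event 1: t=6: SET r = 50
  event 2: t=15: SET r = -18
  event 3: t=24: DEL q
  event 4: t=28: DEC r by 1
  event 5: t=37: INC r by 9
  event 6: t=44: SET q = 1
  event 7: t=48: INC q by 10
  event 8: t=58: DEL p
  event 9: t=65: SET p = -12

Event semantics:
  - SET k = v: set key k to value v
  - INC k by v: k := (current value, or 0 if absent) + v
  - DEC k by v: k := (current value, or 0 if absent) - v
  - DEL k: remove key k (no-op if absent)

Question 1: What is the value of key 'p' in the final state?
Answer: -12

Derivation:
Track key 'p' through all 9 events:
  event 1 (t=6: SET r = 50): p unchanged
  event 2 (t=15: SET r = -18): p unchanged
  event 3 (t=24: DEL q): p unchanged
  event 4 (t=28: DEC r by 1): p unchanged
  event 5 (t=37: INC r by 9): p unchanged
  event 6 (t=44: SET q = 1): p unchanged
  event 7 (t=48: INC q by 10): p unchanged
  event 8 (t=58: DEL p): p (absent) -> (absent)
  event 9 (t=65: SET p = -12): p (absent) -> -12
Final: p = -12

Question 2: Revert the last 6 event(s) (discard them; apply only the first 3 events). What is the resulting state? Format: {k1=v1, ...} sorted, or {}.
Answer: {r=-18}

Derivation:
Keep first 3 events (discard last 6):
  after event 1 (t=6: SET r = 50): {r=50}
  after event 2 (t=15: SET r = -18): {r=-18}
  after event 3 (t=24: DEL q): {r=-18}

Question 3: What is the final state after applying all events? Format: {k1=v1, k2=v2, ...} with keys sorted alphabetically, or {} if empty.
  after event 1 (t=6: SET r = 50): {r=50}
  after event 2 (t=15: SET r = -18): {r=-18}
  after event 3 (t=24: DEL q): {r=-18}
  after event 4 (t=28: DEC r by 1): {r=-19}
  after event 5 (t=37: INC r by 9): {r=-10}
  after event 6 (t=44: SET q = 1): {q=1, r=-10}
  after event 7 (t=48: INC q by 10): {q=11, r=-10}
  after event 8 (t=58: DEL p): {q=11, r=-10}
  after event 9 (t=65: SET p = -12): {p=-12, q=11, r=-10}

Answer: {p=-12, q=11, r=-10}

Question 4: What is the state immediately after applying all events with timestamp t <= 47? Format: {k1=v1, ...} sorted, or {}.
Apply events with t <= 47 (6 events):
  after event 1 (t=6: SET r = 50): {r=50}
  after event 2 (t=15: SET r = -18): {r=-18}
  after event 3 (t=24: DEL q): {r=-18}
  after event 4 (t=28: DEC r by 1): {r=-19}
  after event 5 (t=37: INC r by 9): {r=-10}
  after event 6 (t=44: SET q = 1): {q=1, r=-10}

Answer: {q=1, r=-10}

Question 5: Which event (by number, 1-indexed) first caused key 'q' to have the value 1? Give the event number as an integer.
Answer: 6

Derivation:
Looking for first event where q becomes 1:
  event 6: q (absent) -> 1  <-- first match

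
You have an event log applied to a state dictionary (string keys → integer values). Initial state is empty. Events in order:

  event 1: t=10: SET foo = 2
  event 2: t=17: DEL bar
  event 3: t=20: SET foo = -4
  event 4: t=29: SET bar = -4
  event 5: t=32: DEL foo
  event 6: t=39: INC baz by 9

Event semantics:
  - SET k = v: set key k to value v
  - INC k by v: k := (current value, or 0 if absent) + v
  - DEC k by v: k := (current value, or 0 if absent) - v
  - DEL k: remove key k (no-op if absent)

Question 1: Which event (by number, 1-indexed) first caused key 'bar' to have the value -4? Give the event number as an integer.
Answer: 4

Derivation:
Looking for first event where bar becomes -4:
  event 4: bar (absent) -> -4  <-- first match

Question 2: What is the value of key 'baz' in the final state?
Answer: 9

Derivation:
Track key 'baz' through all 6 events:
  event 1 (t=10: SET foo = 2): baz unchanged
  event 2 (t=17: DEL bar): baz unchanged
  event 3 (t=20: SET foo = -4): baz unchanged
  event 4 (t=29: SET bar = -4): baz unchanged
  event 5 (t=32: DEL foo): baz unchanged
  event 6 (t=39: INC baz by 9): baz (absent) -> 9
Final: baz = 9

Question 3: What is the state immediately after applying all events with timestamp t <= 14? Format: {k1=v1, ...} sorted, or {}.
Answer: {foo=2}

Derivation:
Apply events with t <= 14 (1 events):
  after event 1 (t=10: SET foo = 2): {foo=2}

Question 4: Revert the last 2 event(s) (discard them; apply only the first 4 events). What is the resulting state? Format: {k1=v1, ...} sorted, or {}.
Answer: {bar=-4, foo=-4}

Derivation:
Keep first 4 events (discard last 2):
  after event 1 (t=10: SET foo = 2): {foo=2}
  after event 2 (t=17: DEL bar): {foo=2}
  after event 3 (t=20: SET foo = -4): {foo=-4}
  after event 4 (t=29: SET bar = -4): {bar=-4, foo=-4}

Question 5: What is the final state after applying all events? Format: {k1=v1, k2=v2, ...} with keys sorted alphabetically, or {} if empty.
Answer: {bar=-4, baz=9}

Derivation:
  after event 1 (t=10: SET foo = 2): {foo=2}
  after event 2 (t=17: DEL bar): {foo=2}
  after event 3 (t=20: SET foo = -4): {foo=-4}
  after event 4 (t=29: SET bar = -4): {bar=-4, foo=-4}
  after event 5 (t=32: DEL foo): {bar=-4}
  after event 6 (t=39: INC baz by 9): {bar=-4, baz=9}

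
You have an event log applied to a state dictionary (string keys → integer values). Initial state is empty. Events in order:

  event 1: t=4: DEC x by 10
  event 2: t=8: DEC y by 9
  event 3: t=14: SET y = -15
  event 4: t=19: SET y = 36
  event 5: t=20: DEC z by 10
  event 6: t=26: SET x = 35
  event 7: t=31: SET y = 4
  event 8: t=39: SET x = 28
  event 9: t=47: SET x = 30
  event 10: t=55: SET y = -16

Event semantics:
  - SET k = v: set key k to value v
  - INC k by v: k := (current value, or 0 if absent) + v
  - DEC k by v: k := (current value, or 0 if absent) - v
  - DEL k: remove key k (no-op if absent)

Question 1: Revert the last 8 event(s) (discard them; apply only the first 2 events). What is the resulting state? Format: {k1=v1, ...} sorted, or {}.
Keep first 2 events (discard last 8):
  after event 1 (t=4: DEC x by 10): {x=-10}
  after event 2 (t=8: DEC y by 9): {x=-10, y=-9}

Answer: {x=-10, y=-9}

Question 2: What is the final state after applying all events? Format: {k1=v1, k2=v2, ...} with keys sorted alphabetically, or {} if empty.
Answer: {x=30, y=-16, z=-10}

Derivation:
  after event 1 (t=4: DEC x by 10): {x=-10}
  after event 2 (t=8: DEC y by 9): {x=-10, y=-9}
  after event 3 (t=14: SET y = -15): {x=-10, y=-15}
  after event 4 (t=19: SET y = 36): {x=-10, y=36}
  after event 5 (t=20: DEC z by 10): {x=-10, y=36, z=-10}
  after event 6 (t=26: SET x = 35): {x=35, y=36, z=-10}
  after event 7 (t=31: SET y = 4): {x=35, y=4, z=-10}
  after event 8 (t=39: SET x = 28): {x=28, y=4, z=-10}
  after event 9 (t=47: SET x = 30): {x=30, y=4, z=-10}
  after event 10 (t=55: SET y = -16): {x=30, y=-16, z=-10}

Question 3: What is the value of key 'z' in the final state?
Track key 'z' through all 10 events:
  event 1 (t=4: DEC x by 10): z unchanged
  event 2 (t=8: DEC y by 9): z unchanged
  event 3 (t=14: SET y = -15): z unchanged
  event 4 (t=19: SET y = 36): z unchanged
  event 5 (t=20: DEC z by 10): z (absent) -> -10
  event 6 (t=26: SET x = 35): z unchanged
  event 7 (t=31: SET y = 4): z unchanged
  event 8 (t=39: SET x = 28): z unchanged
  event 9 (t=47: SET x = 30): z unchanged
  event 10 (t=55: SET y = -16): z unchanged
Final: z = -10

Answer: -10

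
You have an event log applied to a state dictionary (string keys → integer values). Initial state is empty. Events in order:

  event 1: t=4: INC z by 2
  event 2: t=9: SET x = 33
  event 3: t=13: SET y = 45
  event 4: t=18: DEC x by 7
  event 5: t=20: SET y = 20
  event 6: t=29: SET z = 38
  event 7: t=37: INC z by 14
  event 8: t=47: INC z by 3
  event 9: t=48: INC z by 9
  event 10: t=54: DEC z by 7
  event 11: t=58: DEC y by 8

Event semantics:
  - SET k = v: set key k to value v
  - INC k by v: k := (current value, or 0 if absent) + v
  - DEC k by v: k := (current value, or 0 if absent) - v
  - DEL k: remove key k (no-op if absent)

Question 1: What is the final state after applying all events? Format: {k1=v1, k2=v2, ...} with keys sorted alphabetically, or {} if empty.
  after event 1 (t=4: INC z by 2): {z=2}
  after event 2 (t=9: SET x = 33): {x=33, z=2}
  after event 3 (t=13: SET y = 45): {x=33, y=45, z=2}
  after event 4 (t=18: DEC x by 7): {x=26, y=45, z=2}
  after event 5 (t=20: SET y = 20): {x=26, y=20, z=2}
  after event 6 (t=29: SET z = 38): {x=26, y=20, z=38}
  after event 7 (t=37: INC z by 14): {x=26, y=20, z=52}
  after event 8 (t=47: INC z by 3): {x=26, y=20, z=55}
  after event 9 (t=48: INC z by 9): {x=26, y=20, z=64}
  after event 10 (t=54: DEC z by 7): {x=26, y=20, z=57}
  after event 11 (t=58: DEC y by 8): {x=26, y=12, z=57}

Answer: {x=26, y=12, z=57}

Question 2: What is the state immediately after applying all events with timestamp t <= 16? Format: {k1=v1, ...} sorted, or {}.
Apply events with t <= 16 (3 events):
  after event 1 (t=4: INC z by 2): {z=2}
  after event 2 (t=9: SET x = 33): {x=33, z=2}
  after event 3 (t=13: SET y = 45): {x=33, y=45, z=2}

Answer: {x=33, y=45, z=2}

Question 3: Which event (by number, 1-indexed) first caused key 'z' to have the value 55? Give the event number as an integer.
Answer: 8

Derivation:
Looking for first event where z becomes 55:
  event 1: z = 2
  event 2: z = 2
  event 3: z = 2
  event 4: z = 2
  event 5: z = 2
  event 6: z = 38
  event 7: z = 52
  event 8: z 52 -> 55  <-- first match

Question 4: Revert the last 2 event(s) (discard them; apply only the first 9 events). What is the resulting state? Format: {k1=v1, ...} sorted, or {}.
Answer: {x=26, y=20, z=64}

Derivation:
Keep first 9 events (discard last 2):
  after event 1 (t=4: INC z by 2): {z=2}
  after event 2 (t=9: SET x = 33): {x=33, z=2}
  after event 3 (t=13: SET y = 45): {x=33, y=45, z=2}
  after event 4 (t=18: DEC x by 7): {x=26, y=45, z=2}
  after event 5 (t=20: SET y = 20): {x=26, y=20, z=2}
  after event 6 (t=29: SET z = 38): {x=26, y=20, z=38}
  after event 7 (t=37: INC z by 14): {x=26, y=20, z=52}
  after event 8 (t=47: INC z by 3): {x=26, y=20, z=55}
  after event 9 (t=48: INC z by 9): {x=26, y=20, z=64}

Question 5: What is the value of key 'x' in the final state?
Answer: 26

Derivation:
Track key 'x' through all 11 events:
  event 1 (t=4: INC z by 2): x unchanged
  event 2 (t=9: SET x = 33): x (absent) -> 33
  event 3 (t=13: SET y = 45): x unchanged
  event 4 (t=18: DEC x by 7): x 33 -> 26
  event 5 (t=20: SET y = 20): x unchanged
  event 6 (t=29: SET z = 38): x unchanged
  event 7 (t=37: INC z by 14): x unchanged
  event 8 (t=47: INC z by 3): x unchanged
  event 9 (t=48: INC z by 9): x unchanged
  event 10 (t=54: DEC z by 7): x unchanged
  event 11 (t=58: DEC y by 8): x unchanged
Final: x = 26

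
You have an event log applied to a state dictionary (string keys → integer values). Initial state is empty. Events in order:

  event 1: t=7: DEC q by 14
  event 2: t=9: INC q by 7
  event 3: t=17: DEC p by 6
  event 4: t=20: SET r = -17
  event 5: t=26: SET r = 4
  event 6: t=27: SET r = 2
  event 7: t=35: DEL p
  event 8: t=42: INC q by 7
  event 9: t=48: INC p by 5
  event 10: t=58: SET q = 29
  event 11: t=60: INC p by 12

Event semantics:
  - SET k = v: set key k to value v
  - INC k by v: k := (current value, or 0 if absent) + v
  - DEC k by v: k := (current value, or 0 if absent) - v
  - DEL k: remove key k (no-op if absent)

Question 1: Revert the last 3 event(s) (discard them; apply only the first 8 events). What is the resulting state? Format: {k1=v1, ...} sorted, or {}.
Answer: {q=0, r=2}

Derivation:
Keep first 8 events (discard last 3):
  after event 1 (t=7: DEC q by 14): {q=-14}
  after event 2 (t=9: INC q by 7): {q=-7}
  after event 3 (t=17: DEC p by 6): {p=-6, q=-7}
  after event 4 (t=20: SET r = -17): {p=-6, q=-7, r=-17}
  after event 5 (t=26: SET r = 4): {p=-6, q=-7, r=4}
  after event 6 (t=27: SET r = 2): {p=-6, q=-7, r=2}
  after event 7 (t=35: DEL p): {q=-7, r=2}
  after event 8 (t=42: INC q by 7): {q=0, r=2}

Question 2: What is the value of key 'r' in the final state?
Track key 'r' through all 11 events:
  event 1 (t=7: DEC q by 14): r unchanged
  event 2 (t=9: INC q by 7): r unchanged
  event 3 (t=17: DEC p by 6): r unchanged
  event 4 (t=20: SET r = -17): r (absent) -> -17
  event 5 (t=26: SET r = 4): r -17 -> 4
  event 6 (t=27: SET r = 2): r 4 -> 2
  event 7 (t=35: DEL p): r unchanged
  event 8 (t=42: INC q by 7): r unchanged
  event 9 (t=48: INC p by 5): r unchanged
  event 10 (t=58: SET q = 29): r unchanged
  event 11 (t=60: INC p by 12): r unchanged
Final: r = 2

Answer: 2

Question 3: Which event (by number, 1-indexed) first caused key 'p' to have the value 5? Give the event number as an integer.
Answer: 9

Derivation:
Looking for first event where p becomes 5:
  event 3: p = -6
  event 4: p = -6
  event 5: p = -6
  event 6: p = -6
  event 7: p = (absent)
  event 9: p (absent) -> 5  <-- first match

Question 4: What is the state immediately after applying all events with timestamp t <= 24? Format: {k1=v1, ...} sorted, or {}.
Apply events with t <= 24 (4 events):
  after event 1 (t=7: DEC q by 14): {q=-14}
  after event 2 (t=9: INC q by 7): {q=-7}
  after event 3 (t=17: DEC p by 6): {p=-6, q=-7}
  after event 4 (t=20: SET r = -17): {p=-6, q=-7, r=-17}

Answer: {p=-6, q=-7, r=-17}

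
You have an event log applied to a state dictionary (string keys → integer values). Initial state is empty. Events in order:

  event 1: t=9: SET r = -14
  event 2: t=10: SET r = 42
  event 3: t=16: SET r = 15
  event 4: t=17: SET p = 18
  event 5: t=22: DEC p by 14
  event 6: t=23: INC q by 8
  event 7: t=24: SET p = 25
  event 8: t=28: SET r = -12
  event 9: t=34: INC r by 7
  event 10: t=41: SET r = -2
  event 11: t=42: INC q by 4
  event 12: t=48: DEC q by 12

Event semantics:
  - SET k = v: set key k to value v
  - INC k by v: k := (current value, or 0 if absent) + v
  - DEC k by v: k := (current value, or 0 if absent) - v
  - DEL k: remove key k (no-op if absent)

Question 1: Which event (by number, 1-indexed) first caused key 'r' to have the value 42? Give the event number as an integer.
Looking for first event where r becomes 42:
  event 1: r = -14
  event 2: r -14 -> 42  <-- first match

Answer: 2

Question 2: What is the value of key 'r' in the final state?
Track key 'r' through all 12 events:
  event 1 (t=9: SET r = -14): r (absent) -> -14
  event 2 (t=10: SET r = 42): r -14 -> 42
  event 3 (t=16: SET r = 15): r 42 -> 15
  event 4 (t=17: SET p = 18): r unchanged
  event 5 (t=22: DEC p by 14): r unchanged
  event 6 (t=23: INC q by 8): r unchanged
  event 7 (t=24: SET p = 25): r unchanged
  event 8 (t=28: SET r = -12): r 15 -> -12
  event 9 (t=34: INC r by 7): r -12 -> -5
  event 10 (t=41: SET r = -2): r -5 -> -2
  event 11 (t=42: INC q by 4): r unchanged
  event 12 (t=48: DEC q by 12): r unchanged
Final: r = -2

Answer: -2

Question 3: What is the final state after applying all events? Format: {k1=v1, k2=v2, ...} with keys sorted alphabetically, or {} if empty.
Answer: {p=25, q=0, r=-2}

Derivation:
  after event 1 (t=9: SET r = -14): {r=-14}
  after event 2 (t=10: SET r = 42): {r=42}
  after event 3 (t=16: SET r = 15): {r=15}
  after event 4 (t=17: SET p = 18): {p=18, r=15}
  after event 5 (t=22: DEC p by 14): {p=4, r=15}
  after event 6 (t=23: INC q by 8): {p=4, q=8, r=15}
  after event 7 (t=24: SET p = 25): {p=25, q=8, r=15}
  after event 8 (t=28: SET r = -12): {p=25, q=8, r=-12}
  after event 9 (t=34: INC r by 7): {p=25, q=8, r=-5}
  after event 10 (t=41: SET r = -2): {p=25, q=8, r=-2}
  after event 11 (t=42: INC q by 4): {p=25, q=12, r=-2}
  after event 12 (t=48: DEC q by 12): {p=25, q=0, r=-2}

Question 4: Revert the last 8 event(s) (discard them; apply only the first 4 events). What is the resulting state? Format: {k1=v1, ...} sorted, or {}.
Keep first 4 events (discard last 8):
  after event 1 (t=9: SET r = -14): {r=-14}
  after event 2 (t=10: SET r = 42): {r=42}
  after event 3 (t=16: SET r = 15): {r=15}
  after event 4 (t=17: SET p = 18): {p=18, r=15}

Answer: {p=18, r=15}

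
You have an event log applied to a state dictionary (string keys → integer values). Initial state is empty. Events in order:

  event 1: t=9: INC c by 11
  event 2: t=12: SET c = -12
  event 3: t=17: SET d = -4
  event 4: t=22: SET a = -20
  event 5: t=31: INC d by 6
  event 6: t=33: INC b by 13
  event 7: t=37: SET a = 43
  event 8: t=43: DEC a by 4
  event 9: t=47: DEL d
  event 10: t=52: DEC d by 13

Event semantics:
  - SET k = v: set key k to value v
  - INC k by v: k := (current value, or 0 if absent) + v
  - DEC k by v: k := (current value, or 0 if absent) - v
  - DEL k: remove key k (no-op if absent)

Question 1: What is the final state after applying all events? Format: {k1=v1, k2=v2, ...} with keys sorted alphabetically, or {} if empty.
  after event 1 (t=9: INC c by 11): {c=11}
  after event 2 (t=12: SET c = -12): {c=-12}
  after event 3 (t=17: SET d = -4): {c=-12, d=-4}
  after event 4 (t=22: SET a = -20): {a=-20, c=-12, d=-4}
  after event 5 (t=31: INC d by 6): {a=-20, c=-12, d=2}
  after event 6 (t=33: INC b by 13): {a=-20, b=13, c=-12, d=2}
  after event 7 (t=37: SET a = 43): {a=43, b=13, c=-12, d=2}
  after event 8 (t=43: DEC a by 4): {a=39, b=13, c=-12, d=2}
  after event 9 (t=47: DEL d): {a=39, b=13, c=-12}
  after event 10 (t=52: DEC d by 13): {a=39, b=13, c=-12, d=-13}

Answer: {a=39, b=13, c=-12, d=-13}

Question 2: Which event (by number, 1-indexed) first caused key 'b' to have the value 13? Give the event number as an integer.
Answer: 6

Derivation:
Looking for first event where b becomes 13:
  event 6: b (absent) -> 13  <-- first match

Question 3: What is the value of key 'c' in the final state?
Track key 'c' through all 10 events:
  event 1 (t=9: INC c by 11): c (absent) -> 11
  event 2 (t=12: SET c = -12): c 11 -> -12
  event 3 (t=17: SET d = -4): c unchanged
  event 4 (t=22: SET a = -20): c unchanged
  event 5 (t=31: INC d by 6): c unchanged
  event 6 (t=33: INC b by 13): c unchanged
  event 7 (t=37: SET a = 43): c unchanged
  event 8 (t=43: DEC a by 4): c unchanged
  event 9 (t=47: DEL d): c unchanged
  event 10 (t=52: DEC d by 13): c unchanged
Final: c = -12

Answer: -12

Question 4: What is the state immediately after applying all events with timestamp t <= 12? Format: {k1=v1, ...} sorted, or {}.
Apply events with t <= 12 (2 events):
  after event 1 (t=9: INC c by 11): {c=11}
  after event 2 (t=12: SET c = -12): {c=-12}

Answer: {c=-12}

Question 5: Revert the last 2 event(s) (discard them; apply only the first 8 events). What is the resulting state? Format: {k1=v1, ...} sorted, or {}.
Answer: {a=39, b=13, c=-12, d=2}

Derivation:
Keep first 8 events (discard last 2):
  after event 1 (t=9: INC c by 11): {c=11}
  after event 2 (t=12: SET c = -12): {c=-12}
  after event 3 (t=17: SET d = -4): {c=-12, d=-4}
  after event 4 (t=22: SET a = -20): {a=-20, c=-12, d=-4}
  after event 5 (t=31: INC d by 6): {a=-20, c=-12, d=2}
  after event 6 (t=33: INC b by 13): {a=-20, b=13, c=-12, d=2}
  after event 7 (t=37: SET a = 43): {a=43, b=13, c=-12, d=2}
  after event 8 (t=43: DEC a by 4): {a=39, b=13, c=-12, d=2}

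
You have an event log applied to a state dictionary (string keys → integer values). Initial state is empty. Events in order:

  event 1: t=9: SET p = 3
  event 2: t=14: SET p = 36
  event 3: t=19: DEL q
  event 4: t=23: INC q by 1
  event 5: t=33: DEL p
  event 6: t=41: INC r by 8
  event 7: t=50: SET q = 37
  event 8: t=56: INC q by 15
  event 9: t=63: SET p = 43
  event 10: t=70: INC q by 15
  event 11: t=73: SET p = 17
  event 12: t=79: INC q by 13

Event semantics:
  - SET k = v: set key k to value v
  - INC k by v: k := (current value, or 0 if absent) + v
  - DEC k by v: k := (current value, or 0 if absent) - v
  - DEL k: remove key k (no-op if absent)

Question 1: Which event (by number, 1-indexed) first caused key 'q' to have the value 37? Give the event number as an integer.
Looking for first event where q becomes 37:
  event 4: q = 1
  event 5: q = 1
  event 6: q = 1
  event 7: q 1 -> 37  <-- first match

Answer: 7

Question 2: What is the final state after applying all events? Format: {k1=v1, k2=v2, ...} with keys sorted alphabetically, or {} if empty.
Answer: {p=17, q=80, r=8}

Derivation:
  after event 1 (t=9: SET p = 3): {p=3}
  after event 2 (t=14: SET p = 36): {p=36}
  after event 3 (t=19: DEL q): {p=36}
  after event 4 (t=23: INC q by 1): {p=36, q=1}
  after event 5 (t=33: DEL p): {q=1}
  after event 6 (t=41: INC r by 8): {q=1, r=8}
  after event 7 (t=50: SET q = 37): {q=37, r=8}
  after event 8 (t=56: INC q by 15): {q=52, r=8}
  after event 9 (t=63: SET p = 43): {p=43, q=52, r=8}
  after event 10 (t=70: INC q by 15): {p=43, q=67, r=8}
  after event 11 (t=73: SET p = 17): {p=17, q=67, r=8}
  after event 12 (t=79: INC q by 13): {p=17, q=80, r=8}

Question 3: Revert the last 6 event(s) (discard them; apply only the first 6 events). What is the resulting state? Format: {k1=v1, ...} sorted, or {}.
Answer: {q=1, r=8}

Derivation:
Keep first 6 events (discard last 6):
  after event 1 (t=9: SET p = 3): {p=3}
  after event 2 (t=14: SET p = 36): {p=36}
  after event 3 (t=19: DEL q): {p=36}
  after event 4 (t=23: INC q by 1): {p=36, q=1}
  after event 5 (t=33: DEL p): {q=1}
  after event 6 (t=41: INC r by 8): {q=1, r=8}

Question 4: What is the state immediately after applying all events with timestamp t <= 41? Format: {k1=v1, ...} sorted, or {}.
Answer: {q=1, r=8}

Derivation:
Apply events with t <= 41 (6 events):
  after event 1 (t=9: SET p = 3): {p=3}
  after event 2 (t=14: SET p = 36): {p=36}
  after event 3 (t=19: DEL q): {p=36}
  after event 4 (t=23: INC q by 1): {p=36, q=1}
  after event 5 (t=33: DEL p): {q=1}
  after event 6 (t=41: INC r by 8): {q=1, r=8}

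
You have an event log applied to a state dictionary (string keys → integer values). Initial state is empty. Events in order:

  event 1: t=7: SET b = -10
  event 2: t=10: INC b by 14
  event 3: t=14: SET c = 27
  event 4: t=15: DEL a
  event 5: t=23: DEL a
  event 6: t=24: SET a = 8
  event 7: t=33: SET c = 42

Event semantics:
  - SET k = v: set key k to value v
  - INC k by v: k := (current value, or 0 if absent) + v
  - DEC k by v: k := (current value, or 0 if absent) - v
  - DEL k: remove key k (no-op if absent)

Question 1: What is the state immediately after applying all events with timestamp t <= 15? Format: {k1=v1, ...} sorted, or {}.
Answer: {b=4, c=27}

Derivation:
Apply events with t <= 15 (4 events):
  after event 1 (t=7: SET b = -10): {b=-10}
  after event 2 (t=10: INC b by 14): {b=4}
  after event 3 (t=14: SET c = 27): {b=4, c=27}
  after event 4 (t=15: DEL a): {b=4, c=27}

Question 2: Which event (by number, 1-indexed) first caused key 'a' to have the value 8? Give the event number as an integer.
Answer: 6

Derivation:
Looking for first event where a becomes 8:
  event 6: a (absent) -> 8  <-- first match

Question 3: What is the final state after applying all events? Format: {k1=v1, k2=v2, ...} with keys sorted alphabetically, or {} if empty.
Answer: {a=8, b=4, c=42}

Derivation:
  after event 1 (t=7: SET b = -10): {b=-10}
  after event 2 (t=10: INC b by 14): {b=4}
  after event 3 (t=14: SET c = 27): {b=4, c=27}
  after event 4 (t=15: DEL a): {b=4, c=27}
  after event 5 (t=23: DEL a): {b=4, c=27}
  after event 6 (t=24: SET a = 8): {a=8, b=4, c=27}
  after event 7 (t=33: SET c = 42): {a=8, b=4, c=42}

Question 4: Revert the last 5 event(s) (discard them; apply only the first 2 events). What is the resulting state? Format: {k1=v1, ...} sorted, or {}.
Keep first 2 events (discard last 5):
  after event 1 (t=7: SET b = -10): {b=-10}
  after event 2 (t=10: INC b by 14): {b=4}

Answer: {b=4}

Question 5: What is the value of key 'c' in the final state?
Track key 'c' through all 7 events:
  event 1 (t=7: SET b = -10): c unchanged
  event 2 (t=10: INC b by 14): c unchanged
  event 3 (t=14: SET c = 27): c (absent) -> 27
  event 4 (t=15: DEL a): c unchanged
  event 5 (t=23: DEL a): c unchanged
  event 6 (t=24: SET a = 8): c unchanged
  event 7 (t=33: SET c = 42): c 27 -> 42
Final: c = 42

Answer: 42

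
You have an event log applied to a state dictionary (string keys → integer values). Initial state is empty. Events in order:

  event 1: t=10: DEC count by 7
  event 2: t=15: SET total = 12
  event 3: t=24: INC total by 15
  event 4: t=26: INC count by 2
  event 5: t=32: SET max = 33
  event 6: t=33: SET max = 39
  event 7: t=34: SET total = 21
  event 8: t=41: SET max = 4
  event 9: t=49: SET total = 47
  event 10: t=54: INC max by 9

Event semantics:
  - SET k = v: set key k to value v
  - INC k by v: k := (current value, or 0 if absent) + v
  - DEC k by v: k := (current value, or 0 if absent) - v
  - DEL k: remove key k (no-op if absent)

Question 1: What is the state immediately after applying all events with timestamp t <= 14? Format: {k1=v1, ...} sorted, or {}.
Answer: {count=-7}

Derivation:
Apply events with t <= 14 (1 events):
  after event 1 (t=10: DEC count by 7): {count=-7}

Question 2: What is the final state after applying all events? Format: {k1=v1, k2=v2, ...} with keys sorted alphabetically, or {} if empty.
Answer: {count=-5, max=13, total=47}

Derivation:
  after event 1 (t=10: DEC count by 7): {count=-7}
  after event 2 (t=15: SET total = 12): {count=-7, total=12}
  after event 3 (t=24: INC total by 15): {count=-7, total=27}
  after event 4 (t=26: INC count by 2): {count=-5, total=27}
  after event 5 (t=32: SET max = 33): {count=-5, max=33, total=27}
  after event 6 (t=33: SET max = 39): {count=-5, max=39, total=27}
  after event 7 (t=34: SET total = 21): {count=-5, max=39, total=21}
  after event 8 (t=41: SET max = 4): {count=-5, max=4, total=21}
  after event 9 (t=49: SET total = 47): {count=-5, max=4, total=47}
  after event 10 (t=54: INC max by 9): {count=-5, max=13, total=47}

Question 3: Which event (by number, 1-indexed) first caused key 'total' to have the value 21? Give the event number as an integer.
Looking for first event where total becomes 21:
  event 2: total = 12
  event 3: total = 27
  event 4: total = 27
  event 5: total = 27
  event 6: total = 27
  event 7: total 27 -> 21  <-- first match

Answer: 7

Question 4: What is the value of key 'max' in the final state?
Track key 'max' through all 10 events:
  event 1 (t=10: DEC count by 7): max unchanged
  event 2 (t=15: SET total = 12): max unchanged
  event 3 (t=24: INC total by 15): max unchanged
  event 4 (t=26: INC count by 2): max unchanged
  event 5 (t=32: SET max = 33): max (absent) -> 33
  event 6 (t=33: SET max = 39): max 33 -> 39
  event 7 (t=34: SET total = 21): max unchanged
  event 8 (t=41: SET max = 4): max 39 -> 4
  event 9 (t=49: SET total = 47): max unchanged
  event 10 (t=54: INC max by 9): max 4 -> 13
Final: max = 13

Answer: 13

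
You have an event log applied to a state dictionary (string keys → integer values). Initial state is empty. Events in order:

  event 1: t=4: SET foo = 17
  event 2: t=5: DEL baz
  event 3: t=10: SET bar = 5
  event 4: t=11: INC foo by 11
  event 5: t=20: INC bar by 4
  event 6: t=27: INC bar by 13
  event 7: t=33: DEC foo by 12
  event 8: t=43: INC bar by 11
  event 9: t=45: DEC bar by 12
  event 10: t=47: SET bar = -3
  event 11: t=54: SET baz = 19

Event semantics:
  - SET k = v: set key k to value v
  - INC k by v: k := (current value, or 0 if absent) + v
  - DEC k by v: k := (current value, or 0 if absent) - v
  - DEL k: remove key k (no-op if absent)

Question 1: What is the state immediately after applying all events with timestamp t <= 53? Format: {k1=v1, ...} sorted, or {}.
Answer: {bar=-3, foo=16}

Derivation:
Apply events with t <= 53 (10 events):
  after event 1 (t=4: SET foo = 17): {foo=17}
  after event 2 (t=5: DEL baz): {foo=17}
  after event 3 (t=10: SET bar = 5): {bar=5, foo=17}
  after event 4 (t=11: INC foo by 11): {bar=5, foo=28}
  after event 5 (t=20: INC bar by 4): {bar=9, foo=28}
  after event 6 (t=27: INC bar by 13): {bar=22, foo=28}
  after event 7 (t=33: DEC foo by 12): {bar=22, foo=16}
  after event 8 (t=43: INC bar by 11): {bar=33, foo=16}
  after event 9 (t=45: DEC bar by 12): {bar=21, foo=16}
  after event 10 (t=47: SET bar = -3): {bar=-3, foo=16}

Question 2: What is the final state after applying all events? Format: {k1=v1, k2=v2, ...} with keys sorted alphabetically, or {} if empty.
  after event 1 (t=4: SET foo = 17): {foo=17}
  after event 2 (t=5: DEL baz): {foo=17}
  after event 3 (t=10: SET bar = 5): {bar=5, foo=17}
  after event 4 (t=11: INC foo by 11): {bar=5, foo=28}
  after event 5 (t=20: INC bar by 4): {bar=9, foo=28}
  after event 6 (t=27: INC bar by 13): {bar=22, foo=28}
  after event 7 (t=33: DEC foo by 12): {bar=22, foo=16}
  after event 8 (t=43: INC bar by 11): {bar=33, foo=16}
  after event 9 (t=45: DEC bar by 12): {bar=21, foo=16}
  after event 10 (t=47: SET bar = -3): {bar=-3, foo=16}
  after event 11 (t=54: SET baz = 19): {bar=-3, baz=19, foo=16}

Answer: {bar=-3, baz=19, foo=16}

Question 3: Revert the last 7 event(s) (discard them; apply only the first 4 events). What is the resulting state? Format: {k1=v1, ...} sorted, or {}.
Keep first 4 events (discard last 7):
  after event 1 (t=4: SET foo = 17): {foo=17}
  after event 2 (t=5: DEL baz): {foo=17}
  after event 3 (t=10: SET bar = 5): {bar=5, foo=17}
  after event 4 (t=11: INC foo by 11): {bar=5, foo=28}

Answer: {bar=5, foo=28}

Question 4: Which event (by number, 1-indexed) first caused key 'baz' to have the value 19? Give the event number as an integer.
Looking for first event where baz becomes 19:
  event 11: baz (absent) -> 19  <-- first match

Answer: 11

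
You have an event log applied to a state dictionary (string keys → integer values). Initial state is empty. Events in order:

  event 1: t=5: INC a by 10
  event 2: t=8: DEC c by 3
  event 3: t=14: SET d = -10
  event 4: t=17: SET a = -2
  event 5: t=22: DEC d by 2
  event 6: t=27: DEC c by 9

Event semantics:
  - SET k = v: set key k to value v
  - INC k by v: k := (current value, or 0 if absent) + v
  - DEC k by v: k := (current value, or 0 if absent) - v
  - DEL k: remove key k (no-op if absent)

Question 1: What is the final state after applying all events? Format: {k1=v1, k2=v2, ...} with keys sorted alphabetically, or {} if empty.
Answer: {a=-2, c=-12, d=-12}

Derivation:
  after event 1 (t=5: INC a by 10): {a=10}
  after event 2 (t=8: DEC c by 3): {a=10, c=-3}
  after event 3 (t=14: SET d = -10): {a=10, c=-3, d=-10}
  after event 4 (t=17: SET a = -2): {a=-2, c=-3, d=-10}
  after event 5 (t=22: DEC d by 2): {a=-2, c=-3, d=-12}
  after event 6 (t=27: DEC c by 9): {a=-2, c=-12, d=-12}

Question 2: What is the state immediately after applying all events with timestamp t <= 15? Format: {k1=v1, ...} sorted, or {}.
Answer: {a=10, c=-3, d=-10}

Derivation:
Apply events with t <= 15 (3 events):
  after event 1 (t=5: INC a by 10): {a=10}
  after event 2 (t=8: DEC c by 3): {a=10, c=-3}
  after event 3 (t=14: SET d = -10): {a=10, c=-3, d=-10}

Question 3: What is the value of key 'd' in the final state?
Answer: -12

Derivation:
Track key 'd' through all 6 events:
  event 1 (t=5: INC a by 10): d unchanged
  event 2 (t=8: DEC c by 3): d unchanged
  event 3 (t=14: SET d = -10): d (absent) -> -10
  event 4 (t=17: SET a = -2): d unchanged
  event 5 (t=22: DEC d by 2): d -10 -> -12
  event 6 (t=27: DEC c by 9): d unchanged
Final: d = -12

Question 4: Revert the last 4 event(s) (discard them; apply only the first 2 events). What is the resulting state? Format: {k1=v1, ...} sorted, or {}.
Answer: {a=10, c=-3}

Derivation:
Keep first 2 events (discard last 4):
  after event 1 (t=5: INC a by 10): {a=10}
  after event 2 (t=8: DEC c by 3): {a=10, c=-3}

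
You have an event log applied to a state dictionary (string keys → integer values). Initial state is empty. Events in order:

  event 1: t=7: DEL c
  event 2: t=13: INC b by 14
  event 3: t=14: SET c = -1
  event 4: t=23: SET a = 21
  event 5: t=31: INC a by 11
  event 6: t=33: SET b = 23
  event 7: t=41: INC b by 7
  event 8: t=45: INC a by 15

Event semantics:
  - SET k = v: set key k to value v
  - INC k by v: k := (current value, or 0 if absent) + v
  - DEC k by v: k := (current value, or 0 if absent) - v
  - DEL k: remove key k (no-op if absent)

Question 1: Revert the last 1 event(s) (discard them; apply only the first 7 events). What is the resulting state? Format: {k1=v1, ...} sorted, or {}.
Keep first 7 events (discard last 1):
  after event 1 (t=7: DEL c): {}
  after event 2 (t=13: INC b by 14): {b=14}
  after event 3 (t=14: SET c = -1): {b=14, c=-1}
  after event 4 (t=23: SET a = 21): {a=21, b=14, c=-1}
  after event 5 (t=31: INC a by 11): {a=32, b=14, c=-1}
  after event 6 (t=33: SET b = 23): {a=32, b=23, c=-1}
  after event 7 (t=41: INC b by 7): {a=32, b=30, c=-1}

Answer: {a=32, b=30, c=-1}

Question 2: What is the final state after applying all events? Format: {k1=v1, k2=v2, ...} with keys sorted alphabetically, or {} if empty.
Answer: {a=47, b=30, c=-1}

Derivation:
  after event 1 (t=7: DEL c): {}
  after event 2 (t=13: INC b by 14): {b=14}
  after event 3 (t=14: SET c = -1): {b=14, c=-1}
  after event 4 (t=23: SET a = 21): {a=21, b=14, c=-1}
  after event 5 (t=31: INC a by 11): {a=32, b=14, c=-1}
  after event 6 (t=33: SET b = 23): {a=32, b=23, c=-1}
  after event 7 (t=41: INC b by 7): {a=32, b=30, c=-1}
  after event 8 (t=45: INC a by 15): {a=47, b=30, c=-1}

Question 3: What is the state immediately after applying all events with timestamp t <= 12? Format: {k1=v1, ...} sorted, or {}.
Answer: {}

Derivation:
Apply events with t <= 12 (1 events):
  after event 1 (t=7: DEL c): {}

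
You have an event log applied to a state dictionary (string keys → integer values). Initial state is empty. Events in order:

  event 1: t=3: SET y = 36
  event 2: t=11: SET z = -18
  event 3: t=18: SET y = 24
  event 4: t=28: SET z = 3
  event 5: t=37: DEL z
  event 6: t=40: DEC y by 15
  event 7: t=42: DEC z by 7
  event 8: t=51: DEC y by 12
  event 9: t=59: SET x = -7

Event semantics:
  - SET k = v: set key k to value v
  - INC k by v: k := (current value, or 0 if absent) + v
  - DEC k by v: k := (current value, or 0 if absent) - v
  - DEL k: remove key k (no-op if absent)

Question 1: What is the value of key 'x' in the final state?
Answer: -7

Derivation:
Track key 'x' through all 9 events:
  event 1 (t=3: SET y = 36): x unchanged
  event 2 (t=11: SET z = -18): x unchanged
  event 3 (t=18: SET y = 24): x unchanged
  event 4 (t=28: SET z = 3): x unchanged
  event 5 (t=37: DEL z): x unchanged
  event 6 (t=40: DEC y by 15): x unchanged
  event 7 (t=42: DEC z by 7): x unchanged
  event 8 (t=51: DEC y by 12): x unchanged
  event 9 (t=59: SET x = -7): x (absent) -> -7
Final: x = -7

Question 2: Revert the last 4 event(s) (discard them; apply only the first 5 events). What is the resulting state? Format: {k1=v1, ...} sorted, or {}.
Keep first 5 events (discard last 4):
  after event 1 (t=3: SET y = 36): {y=36}
  after event 2 (t=11: SET z = -18): {y=36, z=-18}
  after event 3 (t=18: SET y = 24): {y=24, z=-18}
  after event 4 (t=28: SET z = 3): {y=24, z=3}
  after event 5 (t=37: DEL z): {y=24}

Answer: {y=24}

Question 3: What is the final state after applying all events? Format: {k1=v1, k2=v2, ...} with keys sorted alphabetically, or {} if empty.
  after event 1 (t=3: SET y = 36): {y=36}
  after event 2 (t=11: SET z = -18): {y=36, z=-18}
  after event 3 (t=18: SET y = 24): {y=24, z=-18}
  after event 4 (t=28: SET z = 3): {y=24, z=3}
  after event 5 (t=37: DEL z): {y=24}
  after event 6 (t=40: DEC y by 15): {y=9}
  after event 7 (t=42: DEC z by 7): {y=9, z=-7}
  after event 8 (t=51: DEC y by 12): {y=-3, z=-7}
  after event 9 (t=59: SET x = -7): {x=-7, y=-3, z=-7}

Answer: {x=-7, y=-3, z=-7}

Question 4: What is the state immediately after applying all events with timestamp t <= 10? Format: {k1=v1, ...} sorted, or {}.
Apply events with t <= 10 (1 events):
  after event 1 (t=3: SET y = 36): {y=36}

Answer: {y=36}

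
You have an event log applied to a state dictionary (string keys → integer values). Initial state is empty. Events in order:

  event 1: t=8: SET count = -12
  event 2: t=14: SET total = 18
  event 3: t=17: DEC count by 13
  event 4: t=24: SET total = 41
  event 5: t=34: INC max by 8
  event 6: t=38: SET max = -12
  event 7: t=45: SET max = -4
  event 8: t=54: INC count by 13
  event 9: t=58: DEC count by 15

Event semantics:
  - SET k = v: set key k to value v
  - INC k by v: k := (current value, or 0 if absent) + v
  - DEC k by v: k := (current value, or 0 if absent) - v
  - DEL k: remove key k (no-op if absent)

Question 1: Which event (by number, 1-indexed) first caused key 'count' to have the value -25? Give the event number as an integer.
Answer: 3

Derivation:
Looking for first event where count becomes -25:
  event 1: count = -12
  event 2: count = -12
  event 3: count -12 -> -25  <-- first match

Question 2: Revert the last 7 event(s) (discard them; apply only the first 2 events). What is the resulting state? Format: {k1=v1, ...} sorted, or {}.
Answer: {count=-12, total=18}

Derivation:
Keep first 2 events (discard last 7):
  after event 1 (t=8: SET count = -12): {count=-12}
  after event 2 (t=14: SET total = 18): {count=-12, total=18}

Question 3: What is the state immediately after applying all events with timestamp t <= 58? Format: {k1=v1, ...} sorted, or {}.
Apply events with t <= 58 (9 events):
  after event 1 (t=8: SET count = -12): {count=-12}
  after event 2 (t=14: SET total = 18): {count=-12, total=18}
  after event 3 (t=17: DEC count by 13): {count=-25, total=18}
  after event 4 (t=24: SET total = 41): {count=-25, total=41}
  after event 5 (t=34: INC max by 8): {count=-25, max=8, total=41}
  after event 6 (t=38: SET max = -12): {count=-25, max=-12, total=41}
  after event 7 (t=45: SET max = -4): {count=-25, max=-4, total=41}
  after event 8 (t=54: INC count by 13): {count=-12, max=-4, total=41}
  after event 9 (t=58: DEC count by 15): {count=-27, max=-4, total=41}

Answer: {count=-27, max=-4, total=41}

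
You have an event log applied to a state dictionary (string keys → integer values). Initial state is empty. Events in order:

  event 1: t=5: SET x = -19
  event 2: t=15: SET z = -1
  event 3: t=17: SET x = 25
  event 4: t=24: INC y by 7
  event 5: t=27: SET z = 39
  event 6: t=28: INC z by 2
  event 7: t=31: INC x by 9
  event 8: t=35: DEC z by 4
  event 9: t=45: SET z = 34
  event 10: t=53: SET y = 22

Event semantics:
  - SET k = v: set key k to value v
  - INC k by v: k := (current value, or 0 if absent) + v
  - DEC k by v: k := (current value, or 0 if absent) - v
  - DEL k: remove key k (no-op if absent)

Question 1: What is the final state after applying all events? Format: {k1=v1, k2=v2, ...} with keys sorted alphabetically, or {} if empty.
  after event 1 (t=5: SET x = -19): {x=-19}
  after event 2 (t=15: SET z = -1): {x=-19, z=-1}
  after event 3 (t=17: SET x = 25): {x=25, z=-1}
  after event 4 (t=24: INC y by 7): {x=25, y=7, z=-1}
  after event 5 (t=27: SET z = 39): {x=25, y=7, z=39}
  after event 6 (t=28: INC z by 2): {x=25, y=7, z=41}
  after event 7 (t=31: INC x by 9): {x=34, y=7, z=41}
  after event 8 (t=35: DEC z by 4): {x=34, y=7, z=37}
  after event 9 (t=45: SET z = 34): {x=34, y=7, z=34}
  after event 10 (t=53: SET y = 22): {x=34, y=22, z=34}

Answer: {x=34, y=22, z=34}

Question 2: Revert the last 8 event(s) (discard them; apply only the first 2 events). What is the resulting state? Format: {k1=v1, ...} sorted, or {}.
Answer: {x=-19, z=-1}

Derivation:
Keep first 2 events (discard last 8):
  after event 1 (t=5: SET x = -19): {x=-19}
  after event 2 (t=15: SET z = -1): {x=-19, z=-1}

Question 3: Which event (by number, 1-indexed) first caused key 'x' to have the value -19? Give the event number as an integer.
Answer: 1

Derivation:
Looking for first event where x becomes -19:
  event 1: x (absent) -> -19  <-- first match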